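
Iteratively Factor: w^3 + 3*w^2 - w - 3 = (w + 3)*(w^2 - 1) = (w - 1)*(w + 3)*(w + 1)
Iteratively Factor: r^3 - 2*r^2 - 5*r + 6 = (r - 3)*(r^2 + r - 2) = (r - 3)*(r - 1)*(r + 2)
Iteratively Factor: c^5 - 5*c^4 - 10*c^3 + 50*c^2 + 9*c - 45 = (c - 5)*(c^4 - 10*c^2 + 9) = (c - 5)*(c - 1)*(c^3 + c^2 - 9*c - 9) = (c - 5)*(c - 1)*(c + 1)*(c^2 - 9) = (c - 5)*(c - 1)*(c + 1)*(c + 3)*(c - 3)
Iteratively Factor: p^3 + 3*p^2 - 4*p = (p)*(p^2 + 3*p - 4) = p*(p + 4)*(p - 1)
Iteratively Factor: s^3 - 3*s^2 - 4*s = (s - 4)*(s^2 + s) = s*(s - 4)*(s + 1)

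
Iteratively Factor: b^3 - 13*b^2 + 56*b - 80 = (b - 4)*(b^2 - 9*b + 20) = (b - 4)^2*(b - 5)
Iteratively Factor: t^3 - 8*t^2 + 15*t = (t)*(t^2 - 8*t + 15) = t*(t - 5)*(t - 3)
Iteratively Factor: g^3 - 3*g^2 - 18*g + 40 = (g - 5)*(g^2 + 2*g - 8) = (g - 5)*(g - 2)*(g + 4)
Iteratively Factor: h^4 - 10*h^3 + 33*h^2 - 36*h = (h - 3)*(h^3 - 7*h^2 + 12*h) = (h - 3)^2*(h^2 - 4*h) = h*(h - 3)^2*(h - 4)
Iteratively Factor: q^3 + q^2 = (q + 1)*(q^2) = q*(q + 1)*(q)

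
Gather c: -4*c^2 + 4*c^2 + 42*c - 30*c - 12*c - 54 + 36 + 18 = 0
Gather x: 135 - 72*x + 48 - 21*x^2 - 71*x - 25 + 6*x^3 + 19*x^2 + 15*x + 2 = 6*x^3 - 2*x^2 - 128*x + 160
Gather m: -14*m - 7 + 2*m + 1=-12*m - 6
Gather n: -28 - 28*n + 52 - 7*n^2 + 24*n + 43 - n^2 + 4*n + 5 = 72 - 8*n^2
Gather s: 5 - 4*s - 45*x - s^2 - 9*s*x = -s^2 + s*(-9*x - 4) - 45*x + 5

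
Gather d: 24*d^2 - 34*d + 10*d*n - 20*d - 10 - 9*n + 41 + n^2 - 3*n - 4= 24*d^2 + d*(10*n - 54) + n^2 - 12*n + 27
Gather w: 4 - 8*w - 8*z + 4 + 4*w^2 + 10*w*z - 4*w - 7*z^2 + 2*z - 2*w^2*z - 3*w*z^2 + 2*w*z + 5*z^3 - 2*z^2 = w^2*(4 - 2*z) + w*(-3*z^2 + 12*z - 12) + 5*z^3 - 9*z^2 - 6*z + 8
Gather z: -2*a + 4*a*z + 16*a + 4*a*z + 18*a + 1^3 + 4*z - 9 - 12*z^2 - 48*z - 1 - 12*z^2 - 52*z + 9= 32*a - 24*z^2 + z*(8*a - 96)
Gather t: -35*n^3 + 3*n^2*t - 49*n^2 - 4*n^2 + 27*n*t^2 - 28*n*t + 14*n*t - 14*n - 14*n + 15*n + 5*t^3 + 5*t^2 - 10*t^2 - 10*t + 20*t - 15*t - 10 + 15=-35*n^3 - 53*n^2 - 13*n + 5*t^3 + t^2*(27*n - 5) + t*(3*n^2 - 14*n - 5) + 5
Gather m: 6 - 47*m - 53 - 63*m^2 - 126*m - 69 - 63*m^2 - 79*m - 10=-126*m^2 - 252*m - 126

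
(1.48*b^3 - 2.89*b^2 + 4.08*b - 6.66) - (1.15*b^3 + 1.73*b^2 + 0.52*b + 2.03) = 0.33*b^3 - 4.62*b^2 + 3.56*b - 8.69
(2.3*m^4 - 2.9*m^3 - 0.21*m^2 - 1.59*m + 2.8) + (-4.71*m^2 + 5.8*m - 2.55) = 2.3*m^4 - 2.9*m^3 - 4.92*m^2 + 4.21*m + 0.25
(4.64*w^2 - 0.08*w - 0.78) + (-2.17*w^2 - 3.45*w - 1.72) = 2.47*w^2 - 3.53*w - 2.5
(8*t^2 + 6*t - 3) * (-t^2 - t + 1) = -8*t^4 - 14*t^3 + 5*t^2 + 9*t - 3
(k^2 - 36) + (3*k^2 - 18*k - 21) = 4*k^2 - 18*k - 57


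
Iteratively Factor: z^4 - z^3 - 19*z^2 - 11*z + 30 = (z + 3)*(z^3 - 4*z^2 - 7*z + 10) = (z - 1)*(z + 3)*(z^2 - 3*z - 10) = (z - 5)*(z - 1)*(z + 3)*(z + 2)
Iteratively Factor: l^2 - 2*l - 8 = (l - 4)*(l + 2)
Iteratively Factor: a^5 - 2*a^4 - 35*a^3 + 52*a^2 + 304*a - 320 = (a + 4)*(a^4 - 6*a^3 - 11*a^2 + 96*a - 80) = (a - 5)*(a + 4)*(a^3 - a^2 - 16*a + 16) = (a - 5)*(a - 1)*(a + 4)*(a^2 - 16) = (a - 5)*(a - 1)*(a + 4)^2*(a - 4)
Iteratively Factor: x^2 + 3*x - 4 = (x + 4)*(x - 1)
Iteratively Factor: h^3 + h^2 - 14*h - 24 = (h + 3)*(h^2 - 2*h - 8) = (h - 4)*(h + 3)*(h + 2)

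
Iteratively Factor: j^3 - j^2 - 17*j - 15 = (j + 3)*(j^2 - 4*j - 5) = (j + 1)*(j + 3)*(j - 5)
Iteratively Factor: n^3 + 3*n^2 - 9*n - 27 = (n + 3)*(n^2 - 9) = (n - 3)*(n + 3)*(n + 3)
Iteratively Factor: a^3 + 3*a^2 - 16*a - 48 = (a + 3)*(a^2 - 16) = (a - 4)*(a + 3)*(a + 4)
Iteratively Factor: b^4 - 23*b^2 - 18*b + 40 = (b - 1)*(b^3 + b^2 - 22*b - 40) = (b - 1)*(b + 4)*(b^2 - 3*b - 10) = (b - 1)*(b + 2)*(b + 4)*(b - 5)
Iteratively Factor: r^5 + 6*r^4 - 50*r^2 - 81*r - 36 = (r + 1)*(r^4 + 5*r^3 - 5*r^2 - 45*r - 36) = (r + 1)*(r + 4)*(r^3 + r^2 - 9*r - 9) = (r + 1)*(r + 3)*(r + 4)*(r^2 - 2*r - 3) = (r - 3)*(r + 1)*(r + 3)*(r + 4)*(r + 1)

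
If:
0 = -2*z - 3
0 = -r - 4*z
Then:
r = 6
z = -3/2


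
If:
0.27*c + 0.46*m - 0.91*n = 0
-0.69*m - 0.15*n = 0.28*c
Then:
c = 12.12*n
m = -5.13565217391304*n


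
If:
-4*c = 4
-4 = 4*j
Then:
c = -1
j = -1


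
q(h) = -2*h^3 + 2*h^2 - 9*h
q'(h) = -6*h^2 + 4*h - 9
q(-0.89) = 11.00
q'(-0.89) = -17.31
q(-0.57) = 6.15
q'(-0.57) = -13.23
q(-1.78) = 33.64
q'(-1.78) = -35.13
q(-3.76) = 168.43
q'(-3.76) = -108.87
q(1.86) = -22.69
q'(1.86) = -22.32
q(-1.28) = 18.99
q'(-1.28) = -23.95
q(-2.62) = 73.28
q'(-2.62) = -60.67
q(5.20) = -273.94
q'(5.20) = -150.44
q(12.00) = -3276.00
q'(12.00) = -825.00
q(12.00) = -3276.00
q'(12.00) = -825.00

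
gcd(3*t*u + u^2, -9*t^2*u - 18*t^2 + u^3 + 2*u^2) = 3*t + u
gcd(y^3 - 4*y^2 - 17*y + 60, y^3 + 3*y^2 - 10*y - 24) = y^2 + y - 12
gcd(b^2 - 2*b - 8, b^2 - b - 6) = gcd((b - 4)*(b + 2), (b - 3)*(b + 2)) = b + 2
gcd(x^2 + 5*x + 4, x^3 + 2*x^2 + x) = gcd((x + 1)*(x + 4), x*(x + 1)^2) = x + 1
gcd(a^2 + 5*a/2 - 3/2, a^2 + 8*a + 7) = 1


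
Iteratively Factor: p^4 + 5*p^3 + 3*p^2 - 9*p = (p + 3)*(p^3 + 2*p^2 - 3*p) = p*(p + 3)*(p^2 + 2*p - 3) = p*(p + 3)^2*(p - 1)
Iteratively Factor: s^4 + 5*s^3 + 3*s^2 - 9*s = (s + 3)*(s^3 + 2*s^2 - 3*s) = (s + 3)^2*(s^2 - s) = (s - 1)*(s + 3)^2*(s)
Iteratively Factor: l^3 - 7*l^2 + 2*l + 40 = (l - 4)*(l^2 - 3*l - 10) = (l - 4)*(l + 2)*(l - 5)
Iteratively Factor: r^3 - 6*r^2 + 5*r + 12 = (r - 4)*(r^2 - 2*r - 3) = (r - 4)*(r - 3)*(r + 1)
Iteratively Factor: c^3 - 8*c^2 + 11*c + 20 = (c + 1)*(c^2 - 9*c + 20) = (c - 5)*(c + 1)*(c - 4)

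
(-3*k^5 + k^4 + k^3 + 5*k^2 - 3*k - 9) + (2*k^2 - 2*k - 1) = -3*k^5 + k^4 + k^3 + 7*k^2 - 5*k - 10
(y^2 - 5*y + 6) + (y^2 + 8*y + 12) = 2*y^2 + 3*y + 18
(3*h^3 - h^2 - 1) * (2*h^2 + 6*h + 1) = 6*h^5 + 16*h^4 - 3*h^3 - 3*h^2 - 6*h - 1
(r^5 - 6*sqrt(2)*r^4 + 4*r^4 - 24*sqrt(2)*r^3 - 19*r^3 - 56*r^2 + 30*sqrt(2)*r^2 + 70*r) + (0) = r^5 - 6*sqrt(2)*r^4 + 4*r^4 - 24*sqrt(2)*r^3 - 19*r^3 - 56*r^2 + 30*sqrt(2)*r^2 + 70*r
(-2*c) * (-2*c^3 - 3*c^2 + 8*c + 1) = 4*c^4 + 6*c^3 - 16*c^2 - 2*c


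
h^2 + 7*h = h*(h + 7)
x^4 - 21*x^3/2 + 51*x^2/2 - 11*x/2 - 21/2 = (x - 7)*(x - 3)*(x - 1)*(x + 1/2)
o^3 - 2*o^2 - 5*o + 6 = (o - 3)*(o - 1)*(o + 2)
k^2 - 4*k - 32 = (k - 8)*(k + 4)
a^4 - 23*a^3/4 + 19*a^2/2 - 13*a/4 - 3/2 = (a - 3)*(a - 2)*(a - 1)*(a + 1/4)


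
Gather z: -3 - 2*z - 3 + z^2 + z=z^2 - z - 6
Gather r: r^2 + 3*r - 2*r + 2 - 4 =r^2 + r - 2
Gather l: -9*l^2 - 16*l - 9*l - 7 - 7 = -9*l^2 - 25*l - 14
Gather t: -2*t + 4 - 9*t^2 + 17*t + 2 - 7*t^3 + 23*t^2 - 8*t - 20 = -7*t^3 + 14*t^2 + 7*t - 14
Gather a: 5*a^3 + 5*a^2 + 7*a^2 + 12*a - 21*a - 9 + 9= 5*a^3 + 12*a^2 - 9*a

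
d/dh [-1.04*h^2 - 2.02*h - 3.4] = -2.08*h - 2.02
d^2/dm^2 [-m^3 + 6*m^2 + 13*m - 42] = 12 - 6*m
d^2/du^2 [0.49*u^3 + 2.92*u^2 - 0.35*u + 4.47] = 2.94*u + 5.84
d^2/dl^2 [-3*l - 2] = 0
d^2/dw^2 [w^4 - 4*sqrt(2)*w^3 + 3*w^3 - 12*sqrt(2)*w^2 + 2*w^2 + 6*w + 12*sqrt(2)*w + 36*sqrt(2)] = 12*w^2 - 24*sqrt(2)*w + 18*w - 24*sqrt(2) + 4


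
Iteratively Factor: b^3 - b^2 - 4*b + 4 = (b + 2)*(b^2 - 3*b + 2) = (b - 1)*(b + 2)*(b - 2)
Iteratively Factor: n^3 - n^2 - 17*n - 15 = (n + 3)*(n^2 - 4*n - 5) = (n - 5)*(n + 3)*(n + 1)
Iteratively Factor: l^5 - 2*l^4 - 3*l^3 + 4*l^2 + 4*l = (l - 2)*(l^4 - 3*l^2 - 2*l) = (l - 2)^2*(l^3 + 2*l^2 + l) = l*(l - 2)^2*(l^2 + 2*l + 1) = l*(l - 2)^2*(l + 1)*(l + 1)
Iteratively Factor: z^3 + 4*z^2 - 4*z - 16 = (z + 2)*(z^2 + 2*z - 8) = (z + 2)*(z + 4)*(z - 2)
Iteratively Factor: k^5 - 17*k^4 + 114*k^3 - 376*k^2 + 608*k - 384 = (k - 2)*(k^4 - 15*k^3 + 84*k^2 - 208*k + 192) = (k - 4)*(k - 2)*(k^3 - 11*k^2 + 40*k - 48) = (k - 4)*(k - 3)*(k - 2)*(k^2 - 8*k + 16) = (k - 4)^2*(k - 3)*(k - 2)*(k - 4)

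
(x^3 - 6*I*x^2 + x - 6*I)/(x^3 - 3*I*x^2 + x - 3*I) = (x - 6*I)/(x - 3*I)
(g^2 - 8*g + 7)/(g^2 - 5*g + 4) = (g - 7)/(g - 4)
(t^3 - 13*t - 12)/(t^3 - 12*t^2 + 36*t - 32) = (t^3 - 13*t - 12)/(t^3 - 12*t^2 + 36*t - 32)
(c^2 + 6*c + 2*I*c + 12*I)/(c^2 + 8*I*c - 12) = (c + 6)/(c + 6*I)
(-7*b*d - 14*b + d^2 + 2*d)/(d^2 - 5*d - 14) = (-7*b + d)/(d - 7)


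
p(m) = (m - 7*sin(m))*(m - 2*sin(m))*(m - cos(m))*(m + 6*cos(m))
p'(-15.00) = -42406.50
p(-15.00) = 39864.07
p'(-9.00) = -10907.86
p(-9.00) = 5850.55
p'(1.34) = -7.94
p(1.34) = 10.02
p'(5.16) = 2019.02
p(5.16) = 2928.61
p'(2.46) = 9.92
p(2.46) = 16.66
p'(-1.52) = -18.72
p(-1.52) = 4.99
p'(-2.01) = 61.30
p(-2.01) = -6.25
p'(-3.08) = -684.72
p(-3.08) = 147.89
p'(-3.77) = -1610.74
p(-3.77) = 995.80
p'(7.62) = -289.01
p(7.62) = 306.28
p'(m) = (1 - 6*sin(m))*(m - 7*sin(m))*(m - 2*sin(m))*(m - cos(m)) + (1 - 7*cos(m))*(m - 2*sin(m))*(m - cos(m))*(m + 6*cos(m)) + (1 - 2*cos(m))*(m - 7*sin(m))*(m - cos(m))*(m + 6*cos(m)) + (m - 7*sin(m))*(m - 2*sin(m))*(m + 6*cos(m))*(sin(m) + 1) = -(m - 7*sin(m))*(m - 2*sin(m))*(m - cos(m))*(6*sin(m) - 1) + (m - 7*sin(m))*(m - 2*sin(m))*(m + 6*cos(m))*(sin(m) + 1) - (m - 7*sin(m))*(m - cos(m))*(m + 6*cos(m))*(2*cos(m) - 1) - (m - 2*sin(m))*(m - cos(m))*(m + 6*cos(m))*(7*cos(m) - 1)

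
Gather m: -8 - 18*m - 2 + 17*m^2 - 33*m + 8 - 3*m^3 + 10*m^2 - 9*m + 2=-3*m^3 + 27*m^2 - 60*m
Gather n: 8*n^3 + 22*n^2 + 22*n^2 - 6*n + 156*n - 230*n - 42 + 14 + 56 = 8*n^3 + 44*n^2 - 80*n + 28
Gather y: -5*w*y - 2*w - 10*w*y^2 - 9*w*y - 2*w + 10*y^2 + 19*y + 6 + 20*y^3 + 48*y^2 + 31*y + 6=-4*w + 20*y^3 + y^2*(58 - 10*w) + y*(50 - 14*w) + 12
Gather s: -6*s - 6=-6*s - 6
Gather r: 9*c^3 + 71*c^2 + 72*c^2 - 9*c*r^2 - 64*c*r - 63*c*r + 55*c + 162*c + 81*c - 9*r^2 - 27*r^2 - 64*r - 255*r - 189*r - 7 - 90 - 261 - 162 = 9*c^3 + 143*c^2 + 298*c + r^2*(-9*c - 36) + r*(-127*c - 508) - 520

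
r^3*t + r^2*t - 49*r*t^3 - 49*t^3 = (r - 7*t)*(r + 7*t)*(r*t + t)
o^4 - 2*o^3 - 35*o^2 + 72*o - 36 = (o - 6)*(o - 1)^2*(o + 6)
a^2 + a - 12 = (a - 3)*(a + 4)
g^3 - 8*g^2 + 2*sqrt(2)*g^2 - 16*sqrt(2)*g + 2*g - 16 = (g - 8)*(g + sqrt(2))^2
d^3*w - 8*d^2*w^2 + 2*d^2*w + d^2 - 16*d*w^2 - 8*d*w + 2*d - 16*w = (d + 2)*(d - 8*w)*(d*w + 1)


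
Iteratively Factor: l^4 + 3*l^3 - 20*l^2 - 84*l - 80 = (l + 2)*(l^3 + l^2 - 22*l - 40) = (l + 2)*(l + 4)*(l^2 - 3*l - 10) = (l + 2)^2*(l + 4)*(l - 5)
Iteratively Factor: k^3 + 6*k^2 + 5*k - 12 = (k + 3)*(k^2 + 3*k - 4) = (k + 3)*(k + 4)*(k - 1)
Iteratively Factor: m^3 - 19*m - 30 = (m - 5)*(m^2 + 5*m + 6) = (m - 5)*(m + 3)*(m + 2)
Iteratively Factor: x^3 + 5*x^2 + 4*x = (x)*(x^2 + 5*x + 4) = x*(x + 1)*(x + 4)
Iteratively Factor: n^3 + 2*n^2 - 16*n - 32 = (n + 2)*(n^2 - 16) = (n + 2)*(n + 4)*(n - 4)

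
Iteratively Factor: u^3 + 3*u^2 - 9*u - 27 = (u - 3)*(u^2 + 6*u + 9) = (u - 3)*(u + 3)*(u + 3)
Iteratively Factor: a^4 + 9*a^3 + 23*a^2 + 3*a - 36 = (a - 1)*(a^3 + 10*a^2 + 33*a + 36) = (a - 1)*(a + 3)*(a^2 + 7*a + 12) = (a - 1)*(a + 3)*(a + 4)*(a + 3)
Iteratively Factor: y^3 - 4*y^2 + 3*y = (y - 1)*(y^2 - 3*y) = (y - 3)*(y - 1)*(y)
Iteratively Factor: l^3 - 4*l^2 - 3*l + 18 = (l - 3)*(l^2 - l - 6) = (l - 3)*(l + 2)*(l - 3)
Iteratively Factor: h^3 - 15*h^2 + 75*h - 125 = (h - 5)*(h^2 - 10*h + 25) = (h - 5)^2*(h - 5)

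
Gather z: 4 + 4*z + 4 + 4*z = 8*z + 8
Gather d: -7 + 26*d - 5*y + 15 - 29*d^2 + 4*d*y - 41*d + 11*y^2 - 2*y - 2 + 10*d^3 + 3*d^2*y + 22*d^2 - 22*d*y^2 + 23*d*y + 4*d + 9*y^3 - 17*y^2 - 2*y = 10*d^3 + d^2*(3*y - 7) + d*(-22*y^2 + 27*y - 11) + 9*y^3 - 6*y^2 - 9*y + 6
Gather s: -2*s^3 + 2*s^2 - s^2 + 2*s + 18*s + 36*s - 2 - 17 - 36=-2*s^3 + s^2 + 56*s - 55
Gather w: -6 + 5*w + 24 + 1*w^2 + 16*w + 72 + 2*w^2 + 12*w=3*w^2 + 33*w + 90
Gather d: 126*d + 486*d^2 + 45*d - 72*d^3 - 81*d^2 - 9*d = -72*d^3 + 405*d^2 + 162*d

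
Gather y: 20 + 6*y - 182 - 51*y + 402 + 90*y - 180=45*y + 60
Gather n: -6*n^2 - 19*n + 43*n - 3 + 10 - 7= -6*n^2 + 24*n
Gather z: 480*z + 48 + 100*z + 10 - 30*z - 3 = 550*z + 55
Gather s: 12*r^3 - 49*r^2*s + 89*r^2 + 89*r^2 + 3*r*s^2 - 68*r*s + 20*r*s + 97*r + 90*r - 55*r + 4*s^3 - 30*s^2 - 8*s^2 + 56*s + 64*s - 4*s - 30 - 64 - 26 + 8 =12*r^3 + 178*r^2 + 132*r + 4*s^3 + s^2*(3*r - 38) + s*(-49*r^2 - 48*r + 116) - 112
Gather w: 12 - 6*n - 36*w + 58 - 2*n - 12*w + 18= -8*n - 48*w + 88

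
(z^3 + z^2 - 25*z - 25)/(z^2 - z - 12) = (-z^3 - z^2 + 25*z + 25)/(-z^2 + z + 12)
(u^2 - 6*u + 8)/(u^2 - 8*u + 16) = (u - 2)/(u - 4)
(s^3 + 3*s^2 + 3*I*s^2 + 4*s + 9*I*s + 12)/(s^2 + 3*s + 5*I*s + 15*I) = (s^2 + 3*I*s + 4)/(s + 5*I)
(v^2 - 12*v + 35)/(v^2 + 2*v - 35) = (v - 7)/(v + 7)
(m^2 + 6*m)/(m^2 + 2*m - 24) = m/(m - 4)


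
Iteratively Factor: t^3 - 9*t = (t + 3)*(t^2 - 3*t) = t*(t + 3)*(t - 3)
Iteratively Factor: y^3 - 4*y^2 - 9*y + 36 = (y - 4)*(y^2 - 9) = (y - 4)*(y + 3)*(y - 3)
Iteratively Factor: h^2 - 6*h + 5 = (h - 5)*(h - 1)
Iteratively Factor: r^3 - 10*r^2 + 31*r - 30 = (r - 3)*(r^2 - 7*r + 10) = (r - 5)*(r - 3)*(r - 2)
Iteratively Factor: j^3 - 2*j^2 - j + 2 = (j - 2)*(j^2 - 1) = (j - 2)*(j - 1)*(j + 1)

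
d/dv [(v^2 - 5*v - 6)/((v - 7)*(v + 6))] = 4*(v^2 - 18*v + 51)/(v^4 - 2*v^3 - 83*v^2 + 84*v + 1764)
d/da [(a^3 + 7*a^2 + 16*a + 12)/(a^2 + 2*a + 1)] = (a^3 + 3*a^2 - 2*a - 8)/(a^3 + 3*a^2 + 3*a + 1)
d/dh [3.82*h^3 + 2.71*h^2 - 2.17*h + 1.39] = 11.46*h^2 + 5.42*h - 2.17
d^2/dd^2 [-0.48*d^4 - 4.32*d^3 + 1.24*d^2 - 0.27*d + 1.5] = -5.76*d^2 - 25.92*d + 2.48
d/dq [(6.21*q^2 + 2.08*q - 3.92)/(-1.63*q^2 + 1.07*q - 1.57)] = (10.0351*q^2 - 32.2786*q + 0.9288)/(2.6569*q^4 - 3.4882*q^3 + 6.2631*q^2 - 3.3598*q + 2.4649)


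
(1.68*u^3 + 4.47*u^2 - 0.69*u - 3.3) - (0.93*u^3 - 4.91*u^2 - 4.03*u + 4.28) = 0.75*u^3 + 9.38*u^2 + 3.34*u - 7.58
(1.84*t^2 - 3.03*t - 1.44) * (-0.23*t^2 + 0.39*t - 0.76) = -0.4232*t^4 + 1.4145*t^3 - 2.2489*t^2 + 1.7412*t + 1.0944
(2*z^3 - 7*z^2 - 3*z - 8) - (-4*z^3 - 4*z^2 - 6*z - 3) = 6*z^3 - 3*z^2 + 3*z - 5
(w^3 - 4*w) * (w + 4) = w^4 + 4*w^3 - 4*w^2 - 16*w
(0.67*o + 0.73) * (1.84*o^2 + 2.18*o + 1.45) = 1.2328*o^3 + 2.8038*o^2 + 2.5629*o + 1.0585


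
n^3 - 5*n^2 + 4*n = n*(n - 4)*(n - 1)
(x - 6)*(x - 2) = x^2 - 8*x + 12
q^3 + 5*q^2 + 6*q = q*(q + 2)*(q + 3)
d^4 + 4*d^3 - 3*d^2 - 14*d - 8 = (d - 2)*(d + 1)^2*(d + 4)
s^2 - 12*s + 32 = (s - 8)*(s - 4)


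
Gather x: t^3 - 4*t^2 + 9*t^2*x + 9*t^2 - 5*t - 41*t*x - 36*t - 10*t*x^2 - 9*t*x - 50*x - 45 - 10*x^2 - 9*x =t^3 + 5*t^2 - 41*t + x^2*(-10*t - 10) + x*(9*t^2 - 50*t - 59) - 45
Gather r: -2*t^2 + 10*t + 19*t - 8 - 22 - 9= -2*t^2 + 29*t - 39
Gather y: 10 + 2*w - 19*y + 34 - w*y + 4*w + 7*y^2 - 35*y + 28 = 6*w + 7*y^2 + y*(-w - 54) + 72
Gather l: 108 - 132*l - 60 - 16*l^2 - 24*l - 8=-16*l^2 - 156*l + 40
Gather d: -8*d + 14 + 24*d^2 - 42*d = 24*d^2 - 50*d + 14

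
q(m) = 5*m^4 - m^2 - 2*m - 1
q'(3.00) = 532.00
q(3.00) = 389.00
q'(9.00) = 14560.00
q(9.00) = 32705.00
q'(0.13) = -2.22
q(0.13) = -1.28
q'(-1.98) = -153.29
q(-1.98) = 75.89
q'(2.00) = 154.00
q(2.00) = 71.00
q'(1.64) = 82.94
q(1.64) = 29.20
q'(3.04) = 553.81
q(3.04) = 410.71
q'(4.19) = 1460.82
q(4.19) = 1514.15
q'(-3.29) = -707.65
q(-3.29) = 580.56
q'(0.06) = -2.12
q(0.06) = -1.12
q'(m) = 20*m^3 - 2*m - 2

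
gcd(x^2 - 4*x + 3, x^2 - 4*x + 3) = x^2 - 4*x + 3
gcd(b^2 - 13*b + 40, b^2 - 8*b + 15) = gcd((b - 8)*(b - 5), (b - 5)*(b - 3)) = b - 5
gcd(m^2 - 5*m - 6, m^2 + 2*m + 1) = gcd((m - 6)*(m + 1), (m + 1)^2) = m + 1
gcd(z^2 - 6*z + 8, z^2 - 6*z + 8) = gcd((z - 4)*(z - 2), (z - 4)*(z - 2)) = z^2 - 6*z + 8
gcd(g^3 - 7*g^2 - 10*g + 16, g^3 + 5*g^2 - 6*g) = g - 1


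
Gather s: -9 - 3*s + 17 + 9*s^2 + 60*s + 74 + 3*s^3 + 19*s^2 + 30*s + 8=3*s^3 + 28*s^2 + 87*s + 90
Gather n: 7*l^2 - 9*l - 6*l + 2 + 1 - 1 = 7*l^2 - 15*l + 2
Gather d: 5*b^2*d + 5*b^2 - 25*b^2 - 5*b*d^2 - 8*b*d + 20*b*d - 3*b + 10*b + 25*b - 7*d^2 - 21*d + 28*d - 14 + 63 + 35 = -20*b^2 + 32*b + d^2*(-5*b - 7) + d*(5*b^2 + 12*b + 7) + 84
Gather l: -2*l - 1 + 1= -2*l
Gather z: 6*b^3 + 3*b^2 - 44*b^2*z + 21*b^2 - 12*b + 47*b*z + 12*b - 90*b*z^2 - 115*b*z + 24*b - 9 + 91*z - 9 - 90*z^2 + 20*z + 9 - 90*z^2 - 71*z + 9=6*b^3 + 24*b^2 + 24*b + z^2*(-90*b - 180) + z*(-44*b^2 - 68*b + 40)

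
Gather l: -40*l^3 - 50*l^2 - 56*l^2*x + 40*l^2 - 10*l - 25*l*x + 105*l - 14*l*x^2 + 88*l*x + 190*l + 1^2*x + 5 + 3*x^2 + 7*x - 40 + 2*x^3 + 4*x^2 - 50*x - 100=-40*l^3 + l^2*(-56*x - 10) + l*(-14*x^2 + 63*x + 285) + 2*x^3 + 7*x^2 - 42*x - 135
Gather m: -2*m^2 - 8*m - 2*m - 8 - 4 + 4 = -2*m^2 - 10*m - 8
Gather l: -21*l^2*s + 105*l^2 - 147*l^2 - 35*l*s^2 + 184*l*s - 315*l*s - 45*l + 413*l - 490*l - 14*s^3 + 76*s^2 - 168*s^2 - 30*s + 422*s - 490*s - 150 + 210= l^2*(-21*s - 42) + l*(-35*s^2 - 131*s - 122) - 14*s^3 - 92*s^2 - 98*s + 60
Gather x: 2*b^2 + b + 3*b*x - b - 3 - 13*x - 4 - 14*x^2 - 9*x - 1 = 2*b^2 - 14*x^2 + x*(3*b - 22) - 8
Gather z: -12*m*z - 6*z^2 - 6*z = -6*z^2 + z*(-12*m - 6)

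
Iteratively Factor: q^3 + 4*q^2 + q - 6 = (q + 3)*(q^2 + q - 2) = (q + 2)*(q + 3)*(q - 1)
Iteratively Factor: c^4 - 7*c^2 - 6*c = (c)*(c^3 - 7*c - 6) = c*(c + 1)*(c^2 - c - 6) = c*(c - 3)*(c + 1)*(c + 2)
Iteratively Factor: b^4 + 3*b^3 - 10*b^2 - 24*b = (b + 4)*(b^3 - b^2 - 6*b) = (b - 3)*(b + 4)*(b^2 + 2*b) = (b - 3)*(b + 2)*(b + 4)*(b)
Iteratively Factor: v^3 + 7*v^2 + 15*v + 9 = (v + 3)*(v^2 + 4*v + 3) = (v + 1)*(v + 3)*(v + 3)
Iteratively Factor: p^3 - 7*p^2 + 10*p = (p)*(p^2 - 7*p + 10) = p*(p - 5)*(p - 2)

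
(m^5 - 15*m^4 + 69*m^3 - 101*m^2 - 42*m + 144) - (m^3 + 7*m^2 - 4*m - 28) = m^5 - 15*m^4 + 68*m^3 - 108*m^2 - 38*m + 172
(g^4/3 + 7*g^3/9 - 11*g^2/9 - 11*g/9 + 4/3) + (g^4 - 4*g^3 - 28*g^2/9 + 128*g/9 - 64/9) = 4*g^4/3 - 29*g^3/9 - 13*g^2/3 + 13*g - 52/9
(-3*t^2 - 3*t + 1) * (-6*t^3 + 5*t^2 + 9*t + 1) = 18*t^5 + 3*t^4 - 48*t^3 - 25*t^2 + 6*t + 1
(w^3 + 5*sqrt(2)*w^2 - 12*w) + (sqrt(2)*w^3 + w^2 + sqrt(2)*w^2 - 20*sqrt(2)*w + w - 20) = w^3 + sqrt(2)*w^3 + w^2 + 6*sqrt(2)*w^2 - 20*sqrt(2)*w - 11*w - 20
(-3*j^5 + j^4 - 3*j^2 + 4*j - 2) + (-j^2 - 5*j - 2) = -3*j^5 + j^4 - 4*j^2 - j - 4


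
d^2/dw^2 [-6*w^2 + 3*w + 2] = -12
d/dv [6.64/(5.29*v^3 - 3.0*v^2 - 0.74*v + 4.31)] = (-105.3768*v^2 + 39.84*v + 4.9136)/(5.29*v^3 - 3.0*v^2 - 0.74*v + 4.31)^2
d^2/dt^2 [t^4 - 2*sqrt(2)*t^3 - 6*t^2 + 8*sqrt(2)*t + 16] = 12*t^2 - 12*sqrt(2)*t - 12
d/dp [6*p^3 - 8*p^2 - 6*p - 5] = 18*p^2 - 16*p - 6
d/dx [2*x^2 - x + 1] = 4*x - 1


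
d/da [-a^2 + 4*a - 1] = 4 - 2*a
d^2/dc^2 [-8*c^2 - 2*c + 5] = -16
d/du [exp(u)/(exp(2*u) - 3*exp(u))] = -exp(u)/(exp(u) - 3)^2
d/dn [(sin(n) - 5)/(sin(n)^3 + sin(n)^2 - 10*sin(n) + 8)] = (-2*sin(n)^3 + 14*sin(n)^2 + 10*sin(n) - 42)*cos(n)/(sin(n)^3 + sin(n)^2 - 10*sin(n) + 8)^2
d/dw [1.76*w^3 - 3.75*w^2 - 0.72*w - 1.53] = 5.28*w^2 - 7.5*w - 0.72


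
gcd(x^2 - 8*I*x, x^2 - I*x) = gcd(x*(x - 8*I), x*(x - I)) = x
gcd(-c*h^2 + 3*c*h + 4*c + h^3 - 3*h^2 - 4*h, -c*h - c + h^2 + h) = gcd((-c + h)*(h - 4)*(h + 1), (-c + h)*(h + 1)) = c*h + c - h^2 - h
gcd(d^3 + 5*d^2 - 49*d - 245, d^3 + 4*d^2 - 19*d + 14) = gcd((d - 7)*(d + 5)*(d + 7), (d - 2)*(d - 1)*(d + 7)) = d + 7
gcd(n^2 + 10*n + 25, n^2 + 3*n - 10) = n + 5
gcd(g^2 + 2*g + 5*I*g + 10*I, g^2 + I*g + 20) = g + 5*I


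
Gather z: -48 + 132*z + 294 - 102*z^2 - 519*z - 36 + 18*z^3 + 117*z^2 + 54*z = 18*z^3 + 15*z^2 - 333*z + 210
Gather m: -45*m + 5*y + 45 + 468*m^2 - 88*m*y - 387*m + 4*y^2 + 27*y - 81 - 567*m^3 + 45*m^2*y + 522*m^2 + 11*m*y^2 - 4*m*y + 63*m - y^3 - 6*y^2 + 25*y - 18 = -567*m^3 + m^2*(45*y + 990) + m*(11*y^2 - 92*y - 369) - y^3 - 2*y^2 + 57*y - 54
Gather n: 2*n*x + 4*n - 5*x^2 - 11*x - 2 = n*(2*x + 4) - 5*x^2 - 11*x - 2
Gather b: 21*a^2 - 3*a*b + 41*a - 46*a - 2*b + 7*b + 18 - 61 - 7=21*a^2 - 5*a + b*(5 - 3*a) - 50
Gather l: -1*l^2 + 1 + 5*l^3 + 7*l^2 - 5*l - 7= 5*l^3 + 6*l^2 - 5*l - 6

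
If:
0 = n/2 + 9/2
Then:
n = -9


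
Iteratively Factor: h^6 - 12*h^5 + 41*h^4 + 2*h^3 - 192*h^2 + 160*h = (h + 2)*(h^5 - 14*h^4 + 69*h^3 - 136*h^2 + 80*h) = (h - 5)*(h + 2)*(h^4 - 9*h^3 + 24*h^2 - 16*h) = (h - 5)*(h - 4)*(h + 2)*(h^3 - 5*h^2 + 4*h) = (h - 5)*(h - 4)*(h - 1)*(h + 2)*(h^2 - 4*h) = (h - 5)*(h - 4)^2*(h - 1)*(h + 2)*(h)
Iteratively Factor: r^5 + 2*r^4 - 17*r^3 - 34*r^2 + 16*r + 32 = (r + 2)*(r^4 - 17*r^2 + 16) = (r - 4)*(r + 2)*(r^3 + 4*r^2 - r - 4) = (r - 4)*(r + 1)*(r + 2)*(r^2 + 3*r - 4) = (r - 4)*(r - 1)*(r + 1)*(r + 2)*(r + 4)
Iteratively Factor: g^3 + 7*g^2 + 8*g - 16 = (g - 1)*(g^2 + 8*g + 16) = (g - 1)*(g + 4)*(g + 4)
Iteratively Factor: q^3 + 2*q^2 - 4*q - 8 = (q - 2)*(q^2 + 4*q + 4) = (q - 2)*(q + 2)*(q + 2)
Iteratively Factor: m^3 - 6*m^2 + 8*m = (m - 2)*(m^2 - 4*m) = m*(m - 2)*(m - 4)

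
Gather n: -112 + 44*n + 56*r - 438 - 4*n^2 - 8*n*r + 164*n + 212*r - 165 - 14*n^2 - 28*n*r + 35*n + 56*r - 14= -18*n^2 + n*(243 - 36*r) + 324*r - 729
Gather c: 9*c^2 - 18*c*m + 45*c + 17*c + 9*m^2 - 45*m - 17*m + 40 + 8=9*c^2 + c*(62 - 18*m) + 9*m^2 - 62*m + 48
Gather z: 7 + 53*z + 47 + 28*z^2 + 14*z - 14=28*z^2 + 67*z + 40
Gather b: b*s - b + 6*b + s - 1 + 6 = b*(s + 5) + s + 5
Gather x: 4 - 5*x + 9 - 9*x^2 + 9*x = -9*x^2 + 4*x + 13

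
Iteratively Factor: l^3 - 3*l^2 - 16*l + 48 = (l - 4)*(l^2 + l - 12) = (l - 4)*(l - 3)*(l + 4)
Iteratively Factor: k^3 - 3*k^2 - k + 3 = (k - 3)*(k^2 - 1) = (k - 3)*(k + 1)*(k - 1)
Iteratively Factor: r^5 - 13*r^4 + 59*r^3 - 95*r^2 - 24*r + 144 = (r + 1)*(r^4 - 14*r^3 + 73*r^2 - 168*r + 144) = (r - 4)*(r + 1)*(r^3 - 10*r^2 + 33*r - 36) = (r - 4)^2*(r + 1)*(r^2 - 6*r + 9) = (r - 4)^2*(r - 3)*(r + 1)*(r - 3)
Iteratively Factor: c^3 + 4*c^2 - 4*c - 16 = (c + 4)*(c^2 - 4) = (c + 2)*(c + 4)*(c - 2)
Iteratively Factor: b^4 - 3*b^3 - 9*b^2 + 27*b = (b - 3)*(b^3 - 9*b) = (b - 3)*(b + 3)*(b^2 - 3*b) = b*(b - 3)*(b + 3)*(b - 3)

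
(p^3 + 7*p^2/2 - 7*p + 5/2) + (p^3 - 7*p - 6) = 2*p^3 + 7*p^2/2 - 14*p - 7/2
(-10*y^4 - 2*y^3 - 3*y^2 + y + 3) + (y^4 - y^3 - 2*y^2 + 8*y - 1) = -9*y^4 - 3*y^3 - 5*y^2 + 9*y + 2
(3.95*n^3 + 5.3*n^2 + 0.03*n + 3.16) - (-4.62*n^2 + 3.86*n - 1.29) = 3.95*n^3 + 9.92*n^2 - 3.83*n + 4.45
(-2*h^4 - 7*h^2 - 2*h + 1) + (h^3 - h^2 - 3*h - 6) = -2*h^4 + h^3 - 8*h^2 - 5*h - 5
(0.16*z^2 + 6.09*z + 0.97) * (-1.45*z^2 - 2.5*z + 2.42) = -0.232*z^4 - 9.2305*z^3 - 16.2443*z^2 + 12.3128*z + 2.3474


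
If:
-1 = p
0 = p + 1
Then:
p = -1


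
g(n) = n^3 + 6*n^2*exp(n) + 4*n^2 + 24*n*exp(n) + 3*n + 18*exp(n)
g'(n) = 6*n^2*exp(n) + 3*n^2 + 36*n*exp(n) + 8*n + 42*exp(n) + 3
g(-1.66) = 0.46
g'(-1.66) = -2.25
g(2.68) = 1885.20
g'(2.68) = 2694.27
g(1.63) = 392.74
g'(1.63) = 619.23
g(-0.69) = 1.66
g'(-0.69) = 8.95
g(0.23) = 30.92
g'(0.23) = 68.68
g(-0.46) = 4.56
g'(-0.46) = 16.82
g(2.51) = 1476.42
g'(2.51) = 2135.79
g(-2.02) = 1.22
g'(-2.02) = -1.75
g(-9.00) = -431.96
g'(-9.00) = 174.03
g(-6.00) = -89.78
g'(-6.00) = 63.10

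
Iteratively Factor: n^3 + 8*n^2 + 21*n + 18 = (n + 3)*(n^2 + 5*n + 6) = (n + 2)*(n + 3)*(n + 3)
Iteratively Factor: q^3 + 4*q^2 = (q)*(q^2 + 4*q) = q*(q + 4)*(q)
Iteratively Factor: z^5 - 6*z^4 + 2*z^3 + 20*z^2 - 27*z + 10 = (z - 1)*(z^4 - 5*z^3 - 3*z^2 + 17*z - 10) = (z - 1)^2*(z^3 - 4*z^2 - 7*z + 10) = (z - 5)*(z - 1)^2*(z^2 + z - 2) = (z - 5)*(z - 1)^3*(z + 2)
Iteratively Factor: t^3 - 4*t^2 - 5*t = (t + 1)*(t^2 - 5*t) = t*(t + 1)*(t - 5)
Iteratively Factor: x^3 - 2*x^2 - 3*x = (x)*(x^2 - 2*x - 3) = x*(x - 3)*(x + 1)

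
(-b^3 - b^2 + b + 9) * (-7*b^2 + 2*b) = 7*b^5 + 5*b^4 - 9*b^3 - 61*b^2 + 18*b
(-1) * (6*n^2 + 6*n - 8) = -6*n^2 - 6*n + 8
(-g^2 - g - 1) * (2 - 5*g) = 5*g^3 + 3*g^2 + 3*g - 2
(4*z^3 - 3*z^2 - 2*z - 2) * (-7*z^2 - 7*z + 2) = -28*z^5 - 7*z^4 + 43*z^3 + 22*z^2 + 10*z - 4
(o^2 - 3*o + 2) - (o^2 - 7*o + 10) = 4*o - 8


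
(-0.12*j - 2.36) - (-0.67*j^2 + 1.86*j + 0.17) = 0.67*j^2 - 1.98*j - 2.53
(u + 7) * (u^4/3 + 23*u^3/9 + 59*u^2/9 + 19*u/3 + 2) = u^5/3 + 44*u^4/9 + 220*u^3/9 + 470*u^2/9 + 139*u/3 + 14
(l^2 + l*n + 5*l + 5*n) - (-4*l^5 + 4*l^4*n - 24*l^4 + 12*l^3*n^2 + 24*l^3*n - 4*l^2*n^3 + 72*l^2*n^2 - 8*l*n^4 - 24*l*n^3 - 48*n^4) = 4*l^5 - 4*l^4*n + 24*l^4 - 12*l^3*n^2 - 24*l^3*n + 4*l^2*n^3 - 72*l^2*n^2 + l^2 + 8*l*n^4 + 24*l*n^3 + l*n + 5*l + 48*n^4 + 5*n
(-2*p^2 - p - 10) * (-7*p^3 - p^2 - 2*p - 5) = 14*p^5 + 9*p^4 + 75*p^3 + 22*p^2 + 25*p + 50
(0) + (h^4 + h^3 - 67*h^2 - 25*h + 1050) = h^4 + h^3 - 67*h^2 - 25*h + 1050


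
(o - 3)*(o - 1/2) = o^2 - 7*o/2 + 3/2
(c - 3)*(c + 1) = c^2 - 2*c - 3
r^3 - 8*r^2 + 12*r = r*(r - 6)*(r - 2)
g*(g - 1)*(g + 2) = g^3 + g^2 - 2*g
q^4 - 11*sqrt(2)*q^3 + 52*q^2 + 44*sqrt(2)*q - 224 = (q - 2)*(q + 2)*(q - 7*sqrt(2))*(q - 4*sqrt(2))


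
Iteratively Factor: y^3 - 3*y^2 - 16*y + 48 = (y + 4)*(y^2 - 7*y + 12) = (y - 4)*(y + 4)*(y - 3)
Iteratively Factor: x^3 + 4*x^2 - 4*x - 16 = (x + 4)*(x^2 - 4) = (x - 2)*(x + 4)*(x + 2)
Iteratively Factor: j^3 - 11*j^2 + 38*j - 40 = (j - 5)*(j^2 - 6*j + 8) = (j - 5)*(j - 4)*(j - 2)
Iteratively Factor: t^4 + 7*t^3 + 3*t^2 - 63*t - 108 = (t + 3)*(t^3 + 4*t^2 - 9*t - 36) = (t + 3)*(t + 4)*(t^2 - 9) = (t + 3)^2*(t + 4)*(t - 3)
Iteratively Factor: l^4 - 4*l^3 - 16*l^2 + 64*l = (l + 4)*(l^3 - 8*l^2 + 16*l) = (l - 4)*(l + 4)*(l^2 - 4*l) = l*(l - 4)*(l + 4)*(l - 4)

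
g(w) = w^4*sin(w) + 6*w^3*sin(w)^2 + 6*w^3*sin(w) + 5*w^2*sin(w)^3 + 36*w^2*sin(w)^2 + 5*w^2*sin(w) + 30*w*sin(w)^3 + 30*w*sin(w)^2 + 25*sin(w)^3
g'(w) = w^4*cos(w) + 12*w^3*sin(w)*cos(w) + 4*w^3*sin(w) + 6*w^3*cos(w) + 15*w^2*sin(w)^2*cos(w) + 18*w^2*sin(w)^2 + 72*w^2*sin(w)*cos(w) + 18*w^2*sin(w) + 5*w^2*cos(w) + 10*w*sin(w)^3 + 90*w*sin(w)^2*cos(w) + 72*w*sin(w)^2 + 60*w*sin(w)*cos(w) + 10*w*sin(w) + 30*sin(w)^3 + 75*sin(w)^2*cos(w) + 30*sin(w)^2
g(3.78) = -63.74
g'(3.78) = 129.68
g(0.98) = 91.38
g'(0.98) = 268.69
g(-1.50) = 28.28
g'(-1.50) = -68.52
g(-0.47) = -2.74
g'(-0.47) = 10.72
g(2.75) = 161.81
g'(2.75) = -449.73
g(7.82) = 12774.27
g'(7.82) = 5542.62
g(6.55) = 1232.64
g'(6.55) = 6047.30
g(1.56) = 281.99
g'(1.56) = 312.84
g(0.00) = 0.00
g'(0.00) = 0.00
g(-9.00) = -1372.90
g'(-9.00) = -2948.81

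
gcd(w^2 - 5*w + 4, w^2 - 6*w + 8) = w - 4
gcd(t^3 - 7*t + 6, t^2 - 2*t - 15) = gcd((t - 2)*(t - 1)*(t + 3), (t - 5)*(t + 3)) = t + 3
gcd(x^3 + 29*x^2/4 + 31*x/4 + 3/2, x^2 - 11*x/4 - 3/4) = x + 1/4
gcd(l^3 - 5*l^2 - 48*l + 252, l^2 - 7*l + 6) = l - 6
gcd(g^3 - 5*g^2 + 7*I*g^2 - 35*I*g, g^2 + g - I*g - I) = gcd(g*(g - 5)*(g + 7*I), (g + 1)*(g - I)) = 1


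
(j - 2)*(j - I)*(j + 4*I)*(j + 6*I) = j^4 - 2*j^3 + 9*I*j^3 - 14*j^2 - 18*I*j^2 + 28*j + 24*I*j - 48*I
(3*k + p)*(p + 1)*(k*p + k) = 3*k^2*p^2 + 6*k^2*p + 3*k^2 + k*p^3 + 2*k*p^2 + k*p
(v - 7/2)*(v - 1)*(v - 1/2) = v^3 - 5*v^2 + 23*v/4 - 7/4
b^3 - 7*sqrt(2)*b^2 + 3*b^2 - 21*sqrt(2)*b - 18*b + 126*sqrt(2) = (b - 3)*(b + 6)*(b - 7*sqrt(2))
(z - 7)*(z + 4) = z^2 - 3*z - 28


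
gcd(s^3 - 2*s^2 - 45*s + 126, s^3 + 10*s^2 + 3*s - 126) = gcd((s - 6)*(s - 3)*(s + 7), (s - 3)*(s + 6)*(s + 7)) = s^2 + 4*s - 21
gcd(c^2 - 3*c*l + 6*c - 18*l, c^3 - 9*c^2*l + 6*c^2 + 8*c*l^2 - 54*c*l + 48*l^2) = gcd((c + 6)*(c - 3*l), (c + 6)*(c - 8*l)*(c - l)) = c + 6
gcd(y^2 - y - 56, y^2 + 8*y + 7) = y + 7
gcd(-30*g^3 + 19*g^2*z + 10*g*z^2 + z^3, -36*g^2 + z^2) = 6*g + z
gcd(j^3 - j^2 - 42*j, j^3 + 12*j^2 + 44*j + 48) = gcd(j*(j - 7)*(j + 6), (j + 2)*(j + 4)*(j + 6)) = j + 6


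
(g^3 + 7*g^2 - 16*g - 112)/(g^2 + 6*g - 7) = (g^2 - 16)/(g - 1)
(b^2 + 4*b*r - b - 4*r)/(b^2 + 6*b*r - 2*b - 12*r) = (b^2 + 4*b*r - b - 4*r)/(b^2 + 6*b*r - 2*b - 12*r)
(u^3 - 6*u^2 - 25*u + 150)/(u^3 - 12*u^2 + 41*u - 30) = (u + 5)/(u - 1)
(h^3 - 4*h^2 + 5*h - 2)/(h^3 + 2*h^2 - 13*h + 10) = (h - 1)/(h + 5)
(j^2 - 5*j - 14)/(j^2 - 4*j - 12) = (j - 7)/(j - 6)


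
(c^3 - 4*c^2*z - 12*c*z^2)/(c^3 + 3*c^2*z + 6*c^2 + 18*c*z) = (c^2 - 4*c*z - 12*z^2)/(c^2 + 3*c*z + 6*c + 18*z)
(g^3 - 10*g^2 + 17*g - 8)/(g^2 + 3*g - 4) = (g^2 - 9*g + 8)/(g + 4)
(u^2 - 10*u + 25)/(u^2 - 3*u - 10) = (u - 5)/(u + 2)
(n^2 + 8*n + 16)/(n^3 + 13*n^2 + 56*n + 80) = 1/(n + 5)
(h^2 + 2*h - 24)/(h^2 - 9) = (h^2 + 2*h - 24)/(h^2 - 9)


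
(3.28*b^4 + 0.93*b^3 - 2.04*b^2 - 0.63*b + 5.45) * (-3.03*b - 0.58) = -9.9384*b^5 - 4.7203*b^4 + 5.6418*b^3 + 3.0921*b^2 - 16.1481*b - 3.161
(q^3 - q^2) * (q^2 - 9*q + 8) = q^5 - 10*q^4 + 17*q^3 - 8*q^2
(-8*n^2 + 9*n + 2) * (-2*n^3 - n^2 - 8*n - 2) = 16*n^5 - 10*n^4 + 51*n^3 - 58*n^2 - 34*n - 4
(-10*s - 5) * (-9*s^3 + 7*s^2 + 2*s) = 90*s^4 - 25*s^3 - 55*s^2 - 10*s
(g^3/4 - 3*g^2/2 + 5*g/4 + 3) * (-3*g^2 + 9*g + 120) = -3*g^5/4 + 27*g^4/4 + 51*g^3/4 - 711*g^2/4 + 177*g + 360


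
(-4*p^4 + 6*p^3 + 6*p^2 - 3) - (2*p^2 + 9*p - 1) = -4*p^4 + 6*p^3 + 4*p^2 - 9*p - 2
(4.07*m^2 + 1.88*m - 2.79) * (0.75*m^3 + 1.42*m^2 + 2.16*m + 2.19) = 3.0525*m^5 + 7.1894*m^4 + 9.3683*m^3 + 9.0123*m^2 - 1.9092*m - 6.1101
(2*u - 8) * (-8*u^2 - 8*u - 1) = -16*u^3 + 48*u^2 + 62*u + 8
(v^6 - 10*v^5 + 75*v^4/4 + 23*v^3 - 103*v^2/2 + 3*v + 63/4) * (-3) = -3*v^6 + 30*v^5 - 225*v^4/4 - 69*v^3 + 309*v^2/2 - 9*v - 189/4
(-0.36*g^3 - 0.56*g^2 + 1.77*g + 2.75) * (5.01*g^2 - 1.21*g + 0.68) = -1.8036*g^5 - 2.37*g^4 + 9.3005*g^3 + 11.255*g^2 - 2.1239*g + 1.87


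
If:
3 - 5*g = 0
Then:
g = 3/5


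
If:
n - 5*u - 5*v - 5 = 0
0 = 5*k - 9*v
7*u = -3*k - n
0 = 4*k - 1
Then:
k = 1/4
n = 325/108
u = -29/54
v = 5/36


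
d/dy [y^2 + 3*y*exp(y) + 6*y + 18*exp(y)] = 3*y*exp(y) + 2*y + 21*exp(y) + 6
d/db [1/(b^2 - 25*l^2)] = -2*b/(b^2 - 25*l^2)^2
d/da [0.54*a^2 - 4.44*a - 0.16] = 1.08*a - 4.44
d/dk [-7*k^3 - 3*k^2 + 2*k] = -21*k^2 - 6*k + 2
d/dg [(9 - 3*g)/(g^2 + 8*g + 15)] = 3*(-g^2 - 8*g + 2*(g - 3)*(g + 4) - 15)/(g^2 + 8*g + 15)^2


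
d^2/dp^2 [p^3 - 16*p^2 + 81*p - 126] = 6*p - 32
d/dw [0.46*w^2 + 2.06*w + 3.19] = 0.92*w + 2.06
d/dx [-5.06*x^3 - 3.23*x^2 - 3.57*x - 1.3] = -15.18*x^2 - 6.46*x - 3.57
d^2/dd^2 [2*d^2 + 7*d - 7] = 4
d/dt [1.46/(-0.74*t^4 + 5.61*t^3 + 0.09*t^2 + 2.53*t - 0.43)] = (4.3216*t^3 - 24.5718*t^2 - 0.2628*t - 3.6938)/(-0.74*t^4 + 5.61*t^3 + 0.09*t^2 + 2.53*t - 0.43)^2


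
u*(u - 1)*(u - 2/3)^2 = u^4 - 7*u^3/3 + 16*u^2/9 - 4*u/9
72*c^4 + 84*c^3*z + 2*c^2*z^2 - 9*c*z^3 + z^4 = (-6*c + z)^2*(c + z)*(2*c + z)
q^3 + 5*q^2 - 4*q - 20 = (q - 2)*(q + 2)*(q + 5)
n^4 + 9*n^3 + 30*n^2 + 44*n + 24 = (n + 2)^3*(n + 3)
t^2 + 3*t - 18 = (t - 3)*(t + 6)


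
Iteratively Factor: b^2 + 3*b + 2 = (b + 1)*(b + 2)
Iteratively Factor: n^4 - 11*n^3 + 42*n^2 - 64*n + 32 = (n - 1)*(n^3 - 10*n^2 + 32*n - 32) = (n - 4)*(n - 1)*(n^2 - 6*n + 8) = (n - 4)*(n - 2)*(n - 1)*(n - 4)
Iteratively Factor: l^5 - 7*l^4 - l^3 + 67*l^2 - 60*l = (l - 4)*(l^4 - 3*l^3 - 13*l^2 + 15*l) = (l - 4)*(l + 3)*(l^3 - 6*l^2 + 5*l) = (l - 4)*(l - 1)*(l + 3)*(l^2 - 5*l) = (l - 5)*(l - 4)*(l - 1)*(l + 3)*(l)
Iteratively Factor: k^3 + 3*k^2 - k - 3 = (k + 1)*(k^2 + 2*k - 3) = (k + 1)*(k + 3)*(k - 1)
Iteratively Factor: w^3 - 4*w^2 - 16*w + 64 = (w + 4)*(w^2 - 8*w + 16) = (w - 4)*(w + 4)*(w - 4)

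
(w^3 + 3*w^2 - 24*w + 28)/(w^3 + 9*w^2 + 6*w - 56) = (w - 2)/(w + 4)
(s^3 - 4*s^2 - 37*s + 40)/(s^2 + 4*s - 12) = (s^3 - 4*s^2 - 37*s + 40)/(s^2 + 4*s - 12)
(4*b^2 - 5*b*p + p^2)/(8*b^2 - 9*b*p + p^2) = (-4*b + p)/(-8*b + p)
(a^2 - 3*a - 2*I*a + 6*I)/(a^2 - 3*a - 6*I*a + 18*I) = (a - 2*I)/(a - 6*I)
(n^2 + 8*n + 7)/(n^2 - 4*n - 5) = (n + 7)/(n - 5)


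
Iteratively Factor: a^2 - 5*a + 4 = (a - 1)*(a - 4)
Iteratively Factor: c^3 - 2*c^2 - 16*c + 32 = (c - 4)*(c^2 + 2*c - 8) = (c - 4)*(c - 2)*(c + 4)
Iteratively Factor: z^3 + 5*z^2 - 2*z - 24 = (z - 2)*(z^2 + 7*z + 12) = (z - 2)*(z + 3)*(z + 4)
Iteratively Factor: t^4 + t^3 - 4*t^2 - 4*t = (t)*(t^3 + t^2 - 4*t - 4) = t*(t + 1)*(t^2 - 4) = t*(t + 1)*(t + 2)*(t - 2)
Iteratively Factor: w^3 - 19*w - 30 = (w + 3)*(w^2 - 3*w - 10) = (w + 2)*(w + 3)*(w - 5)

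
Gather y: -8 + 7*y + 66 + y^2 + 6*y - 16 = y^2 + 13*y + 42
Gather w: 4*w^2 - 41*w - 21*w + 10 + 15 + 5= 4*w^2 - 62*w + 30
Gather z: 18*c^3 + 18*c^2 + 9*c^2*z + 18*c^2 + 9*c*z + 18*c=18*c^3 + 36*c^2 + 18*c + z*(9*c^2 + 9*c)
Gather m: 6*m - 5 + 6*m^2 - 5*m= 6*m^2 + m - 5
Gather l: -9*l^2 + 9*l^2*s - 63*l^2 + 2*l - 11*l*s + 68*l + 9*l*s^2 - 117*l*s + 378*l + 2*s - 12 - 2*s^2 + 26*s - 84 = l^2*(9*s - 72) + l*(9*s^2 - 128*s + 448) - 2*s^2 + 28*s - 96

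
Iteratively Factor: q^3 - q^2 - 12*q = (q)*(q^2 - q - 12) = q*(q - 4)*(q + 3)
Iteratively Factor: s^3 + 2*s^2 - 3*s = (s + 3)*(s^2 - s) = (s - 1)*(s + 3)*(s)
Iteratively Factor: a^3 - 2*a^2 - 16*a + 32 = (a + 4)*(a^2 - 6*a + 8) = (a - 4)*(a + 4)*(a - 2)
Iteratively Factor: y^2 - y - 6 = (y - 3)*(y + 2)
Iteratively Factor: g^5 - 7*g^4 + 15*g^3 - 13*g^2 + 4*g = (g - 1)*(g^4 - 6*g^3 + 9*g^2 - 4*g) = (g - 4)*(g - 1)*(g^3 - 2*g^2 + g) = g*(g - 4)*(g - 1)*(g^2 - 2*g + 1) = g*(g - 4)*(g - 1)^2*(g - 1)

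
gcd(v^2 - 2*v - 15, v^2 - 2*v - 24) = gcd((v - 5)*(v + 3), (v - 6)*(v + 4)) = 1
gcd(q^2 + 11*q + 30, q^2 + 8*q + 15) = q + 5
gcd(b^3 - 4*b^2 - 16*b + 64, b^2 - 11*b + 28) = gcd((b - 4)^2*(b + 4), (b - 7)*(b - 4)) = b - 4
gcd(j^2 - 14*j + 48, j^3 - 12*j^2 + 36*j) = j - 6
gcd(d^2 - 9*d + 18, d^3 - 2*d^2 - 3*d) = d - 3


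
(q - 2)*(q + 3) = q^2 + q - 6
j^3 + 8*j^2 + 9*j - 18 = (j - 1)*(j + 3)*(j + 6)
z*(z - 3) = z^2 - 3*z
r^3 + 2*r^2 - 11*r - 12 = (r - 3)*(r + 1)*(r + 4)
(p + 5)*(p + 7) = p^2 + 12*p + 35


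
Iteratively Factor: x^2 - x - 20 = (x + 4)*(x - 5)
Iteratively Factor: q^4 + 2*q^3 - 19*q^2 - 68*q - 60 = (q + 3)*(q^3 - q^2 - 16*q - 20) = (q + 2)*(q + 3)*(q^2 - 3*q - 10) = (q + 2)^2*(q + 3)*(q - 5)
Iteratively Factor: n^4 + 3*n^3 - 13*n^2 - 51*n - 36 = (n + 1)*(n^3 + 2*n^2 - 15*n - 36) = (n - 4)*(n + 1)*(n^2 + 6*n + 9) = (n - 4)*(n + 1)*(n + 3)*(n + 3)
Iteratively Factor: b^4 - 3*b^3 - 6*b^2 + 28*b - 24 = (b - 2)*(b^3 - b^2 - 8*b + 12) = (b - 2)^2*(b^2 + b - 6) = (b - 2)^2*(b + 3)*(b - 2)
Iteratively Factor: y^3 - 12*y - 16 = (y - 4)*(y^2 + 4*y + 4) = (y - 4)*(y + 2)*(y + 2)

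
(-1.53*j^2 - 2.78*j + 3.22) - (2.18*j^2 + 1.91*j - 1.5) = -3.71*j^2 - 4.69*j + 4.72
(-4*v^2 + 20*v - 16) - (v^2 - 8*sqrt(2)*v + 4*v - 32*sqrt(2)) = -5*v^2 + 8*sqrt(2)*v + 16*v - 16 + 32*sqrt(2)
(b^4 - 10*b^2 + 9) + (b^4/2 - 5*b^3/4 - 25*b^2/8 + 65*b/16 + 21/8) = 3*b^4/2 - 5*b^3/4 - 105*b^2/8 + 65*b/16 + 93/8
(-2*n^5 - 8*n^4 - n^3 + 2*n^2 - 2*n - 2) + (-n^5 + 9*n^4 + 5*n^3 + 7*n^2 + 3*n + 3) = -3*n^5 + n^4 + 4*n^3 + 9*n^2 + n + 1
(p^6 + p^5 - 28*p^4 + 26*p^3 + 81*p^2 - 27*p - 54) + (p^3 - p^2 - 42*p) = p^6 + p^5 - 28*p^4 + 27*p^3 + 80*p^2 - 69*p - 54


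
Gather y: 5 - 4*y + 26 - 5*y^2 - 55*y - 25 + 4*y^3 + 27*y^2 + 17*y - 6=4*y^3 + 22*y^2 - 42*y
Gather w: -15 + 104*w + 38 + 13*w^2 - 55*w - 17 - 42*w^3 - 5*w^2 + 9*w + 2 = -42*w^3 + 8*w^2 + 58*w + 8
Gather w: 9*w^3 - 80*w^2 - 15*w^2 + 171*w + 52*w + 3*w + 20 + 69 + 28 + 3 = 9*w^3 - 95*w^2 + 226*w + 120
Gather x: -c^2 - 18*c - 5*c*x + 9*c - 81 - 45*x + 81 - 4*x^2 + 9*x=-c^2 - 9*c - 4*x^2 + x*(-5*c - 36)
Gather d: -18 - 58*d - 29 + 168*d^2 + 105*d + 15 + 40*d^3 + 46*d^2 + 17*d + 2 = 40*d^3 + 214*d^2 + 64*d - 30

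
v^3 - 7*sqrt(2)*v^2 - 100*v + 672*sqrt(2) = (v - 8*sqrt(2))*(v - 6*sqrt(2))*(v + 7*sqrt(2))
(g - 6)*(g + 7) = g^2 + g - 42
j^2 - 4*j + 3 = (j - 3)*(j - 1)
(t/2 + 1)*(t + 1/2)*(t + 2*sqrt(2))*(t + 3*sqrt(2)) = t^4/2 + 5*t^3/4 + 5*sqrt(2)*t^3/2 + 13*t^2/2 + 25*sqrt(2)*t^2/4 + 5*sqrt(2)*t/2 + 15*t + 6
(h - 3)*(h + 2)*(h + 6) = h^3 + 5*h^2 - 12*h - 36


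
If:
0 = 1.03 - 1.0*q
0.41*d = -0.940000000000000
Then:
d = -2.29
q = 1.03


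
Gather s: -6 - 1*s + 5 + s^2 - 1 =s^2 - s - 2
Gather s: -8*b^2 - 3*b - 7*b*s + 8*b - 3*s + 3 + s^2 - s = -8*b^2 + 5*b + s^2 + s*(-7*b - 4) + 3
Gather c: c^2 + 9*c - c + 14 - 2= c^2 + 8*c + 12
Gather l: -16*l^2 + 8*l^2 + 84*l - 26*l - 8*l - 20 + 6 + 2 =-8*l^2 + 50*l - 12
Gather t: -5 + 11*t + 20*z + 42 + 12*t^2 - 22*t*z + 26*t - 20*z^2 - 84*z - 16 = 12*t^2 + t*(37 - 22*z) - 20*z^2 - 64*z + 21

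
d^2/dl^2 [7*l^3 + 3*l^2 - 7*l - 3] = 42*l + 6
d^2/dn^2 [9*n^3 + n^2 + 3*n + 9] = 54*n + 2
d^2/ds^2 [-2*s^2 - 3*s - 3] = -4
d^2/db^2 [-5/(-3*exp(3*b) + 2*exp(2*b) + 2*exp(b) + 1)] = 5*((-27*exp(2*b) + 8*exp(b) + 2)*(-3*exp(3*b) + 2*exp(2*b) + 2*exp(b) + 1) - 2*(-9*exp(2*b) + 4*exp(b) + 2)^2*exp(b))*exp(b)/(-3*exp(3*b) + 2*exp(2*b) + 2*exp(b) + 1)^3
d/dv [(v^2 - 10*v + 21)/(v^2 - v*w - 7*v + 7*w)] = (3 - w)/(v^2 - 2*v*w + w^2)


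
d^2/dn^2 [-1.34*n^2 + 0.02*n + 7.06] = -2.68000000000000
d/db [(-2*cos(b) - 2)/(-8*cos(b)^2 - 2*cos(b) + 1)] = 2*(8*cos(b)^2 + 16*cos(b) + 3)*sin(b)/((2*cos(b) + 1)^2*(4*cos(b) - 1)^2)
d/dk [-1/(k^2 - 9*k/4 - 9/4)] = 4*(8*k - 9)/(-4*k^2 + 9*k + 9)^2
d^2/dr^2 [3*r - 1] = 0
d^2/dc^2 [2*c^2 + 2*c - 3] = 4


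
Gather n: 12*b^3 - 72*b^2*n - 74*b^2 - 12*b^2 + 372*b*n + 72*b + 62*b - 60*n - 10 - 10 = 12*b^3 - 86*b^2 + 134*b + n*(-72*b^2 + 372*b - 60) - 20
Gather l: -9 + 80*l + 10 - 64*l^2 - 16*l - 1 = -64*l^2 + 64*l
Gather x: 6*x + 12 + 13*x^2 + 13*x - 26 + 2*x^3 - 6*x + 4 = 2*x^3 + 13*x^2 + 13*x - 10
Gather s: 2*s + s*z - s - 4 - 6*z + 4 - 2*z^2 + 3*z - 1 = s*(z + 1) - 2*z^2 - 3*z - 1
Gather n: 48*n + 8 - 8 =48*n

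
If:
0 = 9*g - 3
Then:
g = 1/3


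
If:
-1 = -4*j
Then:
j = 1/4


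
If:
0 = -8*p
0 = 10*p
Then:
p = 0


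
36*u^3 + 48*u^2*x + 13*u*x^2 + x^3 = (u + x)*(6*u + x)^2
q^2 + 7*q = q*(q + 7)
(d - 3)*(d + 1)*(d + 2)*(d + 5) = d^4 + 5*d^3 - 7*d^2 - 41*d - 30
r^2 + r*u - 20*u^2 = (r - 4*u)*(r + 5*u)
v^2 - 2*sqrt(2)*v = v*(v - 2*sqrt(2))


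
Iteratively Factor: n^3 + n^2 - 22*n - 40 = (n + 4)*(n^2 - 3*n - 10) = (n - 5)*(n + 4)*(n + 2)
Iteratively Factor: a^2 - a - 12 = (a + 3)*(a - 4)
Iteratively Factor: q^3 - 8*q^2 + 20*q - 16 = (q - 4)*(q^2 - 4*q + 4) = (q - 4)*(q - 2)*(q - 2)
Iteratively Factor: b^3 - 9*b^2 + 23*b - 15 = (b - 5)*(b^2 - 4*b + 3) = (b - 5)*(b - 3)*(b - 1)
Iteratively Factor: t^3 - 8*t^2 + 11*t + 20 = (t - 5)*(t^2 - 3*t - 4) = (t - 5)*(t + 1)*(t - 4)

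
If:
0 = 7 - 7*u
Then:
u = 1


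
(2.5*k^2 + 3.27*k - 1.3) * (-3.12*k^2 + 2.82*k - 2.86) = -7.8*k^4 - 3.1524*k^3 + 6.1274*k^2 - 13.0182*k + 3.718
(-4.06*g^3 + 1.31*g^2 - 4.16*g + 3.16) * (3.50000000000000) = -14.21*g^3 + 4.585*g^2 - 14.56*g + 11.06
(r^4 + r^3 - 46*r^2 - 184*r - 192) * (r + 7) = r^5 + 8*r^4 - 39*r^3 - 506*r^2 - 1480*r - 1344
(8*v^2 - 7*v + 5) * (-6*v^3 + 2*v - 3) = -48*v^5 + 42*v^4 - 14*v^3 - 38*v^2 + 31*v - 15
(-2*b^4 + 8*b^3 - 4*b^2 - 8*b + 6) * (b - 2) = -2*b^5 + 12*b^4 - 20*b^3 + 22*b - 12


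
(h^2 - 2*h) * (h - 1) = h^3 - 3*h^2 + 2*h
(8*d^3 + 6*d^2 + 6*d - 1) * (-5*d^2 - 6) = -40*d^5 - 30*d^4 - 78*d^3 - 31*d^2 - 36*d + 6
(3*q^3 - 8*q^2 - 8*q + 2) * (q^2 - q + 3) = 3*q^5 - 11*q^4 + 9*q^3 - 14*q^2 - 26*q + 6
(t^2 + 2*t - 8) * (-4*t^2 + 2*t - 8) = -4*t^4 - 6*t^3 + 28*t^2 - 32*t + 64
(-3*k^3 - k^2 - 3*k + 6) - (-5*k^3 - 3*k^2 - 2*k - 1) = 2*k^3 + 2*k^2 - k + 7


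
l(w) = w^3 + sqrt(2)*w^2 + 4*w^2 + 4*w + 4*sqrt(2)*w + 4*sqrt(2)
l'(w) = 3*w^2 + 2*sqrt(2)*w + 8*w + 4 + 4*sqrt(2)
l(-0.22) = 3.78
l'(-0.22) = 7.42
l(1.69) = 42.27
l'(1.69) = 36.53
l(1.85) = 48.38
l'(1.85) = 39.96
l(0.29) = 8.94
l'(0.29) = 13.05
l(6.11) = 494.88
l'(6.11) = 187.81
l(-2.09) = -0.00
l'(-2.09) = 0.13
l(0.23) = 8.18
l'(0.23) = 12.31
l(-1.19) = 0.15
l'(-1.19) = 1.02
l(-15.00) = -2296.00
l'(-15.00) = 522.23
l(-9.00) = -371.70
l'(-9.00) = 155.20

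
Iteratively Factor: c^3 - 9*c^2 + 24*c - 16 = (c - 1)*(c^2 - 8*c + 16) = (c - 4)*(c - 1)*(c - 4)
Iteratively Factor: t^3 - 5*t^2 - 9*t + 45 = (t + 3)*(t^2 - 8*t + 15) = (t - 5)*(t + 3)*(t - 3)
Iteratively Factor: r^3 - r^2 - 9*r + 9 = (r + 3)*(r^2 - 4*r + 3) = (r - 3)*(r + 3)*(r - 1)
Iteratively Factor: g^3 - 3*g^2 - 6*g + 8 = (g + 2)*(g^2 - 5*g + 4) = (g - 4)*(g + 2)*(g - 1)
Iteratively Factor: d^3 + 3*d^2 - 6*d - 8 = (d + 1)*(d^2 + 2*d - 8) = (d - 2)*(d + 1)*(d + 4)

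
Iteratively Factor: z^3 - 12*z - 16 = (z + 2)*(z^2 - 2*z - 8) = (z - 4)*(z + 2)*(z + 2)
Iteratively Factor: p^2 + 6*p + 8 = (p + 4)*(p + 2)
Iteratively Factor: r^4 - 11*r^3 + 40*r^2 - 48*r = (r - 4)*(r^3 - 7*r^2 + 12*r) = (r - 4)^2*(r^2 - 3*r) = r*(r - 4)^2*(r - 3)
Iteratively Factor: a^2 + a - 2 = (a - 1)*(a + 2)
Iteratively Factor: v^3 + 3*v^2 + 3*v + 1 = (v + 1)*(v^2 + 2*v + 1) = (v + 1)^2*(v + 1)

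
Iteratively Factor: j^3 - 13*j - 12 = (j + 1)*(j^2 - j - 12) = (j + 1)*(j + 3)*(j - 4)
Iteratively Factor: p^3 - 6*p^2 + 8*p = (p - 4)*(p^2 - 2*p) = (p - 4)*(p - 2)*(p)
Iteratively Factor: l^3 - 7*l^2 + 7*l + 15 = (l - 3)*(l^2 - 4*l - 5) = (l - 5)*(l - 3)*(l + 1)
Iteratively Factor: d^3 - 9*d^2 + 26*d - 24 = (d - 4)*(d^2 - 5*d + 6) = (d - 4)*(d - 2)*(d - 3)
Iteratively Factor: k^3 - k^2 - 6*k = (k + 2)*(k^2 - 3*k) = (k - 3)*(k + 2)*(k)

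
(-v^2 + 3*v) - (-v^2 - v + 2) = 4*v - 2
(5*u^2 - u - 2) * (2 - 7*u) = -35*u^3 + 17*u^2 + 12*u - 4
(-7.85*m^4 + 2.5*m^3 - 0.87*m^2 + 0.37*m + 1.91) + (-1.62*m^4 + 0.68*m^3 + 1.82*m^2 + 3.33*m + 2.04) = -9.47*m^4 + 3.18*m^3 + 0.95*m^2 + 3.7*m + 3.95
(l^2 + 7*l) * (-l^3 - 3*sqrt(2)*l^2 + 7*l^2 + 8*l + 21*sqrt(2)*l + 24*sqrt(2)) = -l^5 - 3*sqrt(2)*l^4 + 57*l^3 + 56*l^2 + 171*sqrt(2)*l^2 + 168*sqrt(2)*l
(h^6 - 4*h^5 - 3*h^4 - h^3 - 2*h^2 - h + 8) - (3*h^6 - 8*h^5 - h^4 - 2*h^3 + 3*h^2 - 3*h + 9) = -2*h^6 + 4*h^5 - 2*h^4 + h^3 - 5*h^2 + 2*h - 1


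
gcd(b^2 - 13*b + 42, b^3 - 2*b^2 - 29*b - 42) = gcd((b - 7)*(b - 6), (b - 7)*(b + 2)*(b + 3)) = b - 7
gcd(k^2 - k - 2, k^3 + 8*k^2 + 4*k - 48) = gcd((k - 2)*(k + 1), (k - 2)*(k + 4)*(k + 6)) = k - 2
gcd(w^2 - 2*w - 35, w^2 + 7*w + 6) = 1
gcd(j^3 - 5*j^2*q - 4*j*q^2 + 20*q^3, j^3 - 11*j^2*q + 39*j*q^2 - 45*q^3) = -j + 5*q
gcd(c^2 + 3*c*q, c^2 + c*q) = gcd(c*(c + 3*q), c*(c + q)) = c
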